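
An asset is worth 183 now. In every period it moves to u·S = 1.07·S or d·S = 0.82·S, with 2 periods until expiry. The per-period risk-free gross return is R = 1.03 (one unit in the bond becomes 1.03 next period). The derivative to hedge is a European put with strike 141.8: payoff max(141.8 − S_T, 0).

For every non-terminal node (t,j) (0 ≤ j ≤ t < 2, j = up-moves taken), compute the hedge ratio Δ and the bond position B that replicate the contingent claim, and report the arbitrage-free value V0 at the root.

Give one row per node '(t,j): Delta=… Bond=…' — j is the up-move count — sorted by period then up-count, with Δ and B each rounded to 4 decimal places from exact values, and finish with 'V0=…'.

Since d<R<u, set p* = (R−d)/(u−d) = 0.8400; price each node as the discounted p*-expectation of its children.
Terminal payoffs: V(2,0)=18.7508, V(2,1)=0.0000, V(2,2)=0.0000
Node (1,0) S=150.0600: V=(p*·0.0000+(1−p*)·18.7508)/1.03=2.9127; Δ=(0.0000−18.7508)/(160.5642−123.0492)=-0.4998; B=V−Δ·S=77.9159
Node (1,1) S=195.8100: V=(p*·0.0000+(1−p*)·0.0000)/1.03=0.0000; Δ=(0.0000−0.0000)/(209.5167−160.5642)=0.0000; B=V−Δ·S=0.0000
Node (0,0) S=183.0000: V=(p*·0.0000+(1−p*)·2.9127)/1.03=0.4525; Δ=(0.0000−2.9127)/(195.8100−150.0600)=-0.0637; B=V−Δ·S=12.1034
Each (Δ,B) replicates both successor values, so the strategy is self-financing and V0 is arbitrage-free.

(0,0): Delta=-0.0637 Bond=12.1034
(1,0): Delta=-0.4998 Bond=77.9159
(1,1): Delta=0.0000 Bond=0.0000
V0=0.4525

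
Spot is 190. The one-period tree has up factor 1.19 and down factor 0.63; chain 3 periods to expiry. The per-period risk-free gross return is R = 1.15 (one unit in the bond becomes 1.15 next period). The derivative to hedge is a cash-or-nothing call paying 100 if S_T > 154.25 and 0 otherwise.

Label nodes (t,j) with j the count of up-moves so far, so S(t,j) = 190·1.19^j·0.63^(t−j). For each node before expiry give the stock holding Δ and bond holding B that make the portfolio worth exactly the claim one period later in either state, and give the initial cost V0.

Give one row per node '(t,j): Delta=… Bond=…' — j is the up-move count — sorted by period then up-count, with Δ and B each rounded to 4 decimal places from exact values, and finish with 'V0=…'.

Risk-neutral probability p* = (R−d)/(u−d) = (1.15−0.63)/(1.19−0.63) = 0.9286.
Terminal values V(3,·): V(3,0)=0.0000, V(3,1)=0.0000, V(3,2)=100.0000, V(3,3)=100.0000
(2,0): S=75.4110. Δ = (V_up−V_dn)/(S_up−S_dn) = (0.0000−0.0000)/(89.7391−47.5089) = 0.0000. V = [p*·0.0000 + (1−p*)·0.0000]/1.15 = 0.0000. B = V − Δ·S = 0.0000.
(2,1): S=142.4430. Δ = (V_up−V_dn)/(S_up−S_dn) = (100.0000−0.0000)/(169.5072−89.7391) = 1.2536. V = [p*·100.0000 + (1−p*)·0.0000]/1.15 = 80.7453. B = V − Δ·S = -97.8261.
(2,2): S=269.0590. Δ = (V_up−V_dn)/(S_up−S_dn) = (100.0000−100.0000)/(320.1802−169.5072) = 0.0000. V = [p*·100.0000 + (1−p*)·100.0000]/1.15 = 86.9565. B = V − Δ·S = 86.9565.
(1,0): S=119.7000. Δ = (V_up−V_dn)/(S_up−S_dn) = (80.7453−0.0000)/(142.4430−75.4110) = 1.2046. V = [p*·80.7453 + (1−p*)·0.0000]/1.15 = 65.1981. B = V − Δ·S = -78.9900.
(1,1): S=226.1000. Δ = (V_up−V_dn)/(S_up−S_dn) = (86.9565−80.7453)/(269.0590−142.4430) = 0.0491. V = [p*·86.9565 + (1−p*)·80.7453]/1.15 = 75.2286. B = V − Δ·S = 64.1372.
(0,0): S=190.0000. Δ = (V_up−V_dn)/(S_up−S_dn) = (75.2286−65.1981)/(226.1000−119.7000) = 0.0943. V = [p*·75.2286 + (1−p*)·65.1981]/1.15 = 64.7931. B = V − Δ·S = 46.8816.
The time-0 hedge costs 64.7931, which is the no-arbitrage price.

(0,0): Delta=0.0943 Bond=46.8816
(1,0): Delta=1.2046 Bond=-78.9900
(1,1): Delta=0.0491 Bond=64.1372
(2,0): Delta=0.0000 Bond=0.0000
(2,1): Delta=1.2536 Bond=-97.8261
(2,2): Delta=0.0000 Bond=86.9565
V0=64.7931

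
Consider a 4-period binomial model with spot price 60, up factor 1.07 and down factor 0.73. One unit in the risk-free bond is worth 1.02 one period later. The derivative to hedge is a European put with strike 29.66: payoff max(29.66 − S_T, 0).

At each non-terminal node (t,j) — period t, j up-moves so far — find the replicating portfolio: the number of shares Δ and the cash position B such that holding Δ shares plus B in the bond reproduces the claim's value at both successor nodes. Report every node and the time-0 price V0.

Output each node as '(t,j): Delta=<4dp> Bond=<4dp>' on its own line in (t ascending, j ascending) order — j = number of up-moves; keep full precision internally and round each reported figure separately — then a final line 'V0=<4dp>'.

The replicating-portfolio and risk-neutral prices coincide; use p* = (1.02−0.73)/(1.07−0.73) = 0.8529 for the latter.
At expiry t=4: V(4,0)=12.6211, V(4,1)=4.6851, V(4,2)=0.0000, V(4,3)=0.0000, V(4,4)=0.0000
Node (3,0) S=23.3410: V=(p*·4.6851+(1−p*)·12.6211)/1.02=5.7374; Δ=(4.6851−12.6211)/(24.9749−17.0389)=-1.0000; B=V−Δ·S=29.0784
Node (3,1) S=34.2122: V=(p*·0.0000+(1−p*)·4.6851)/1.02=0.6755; Δ=(0.0000−4.6851)/(36.6070−24.9749)=-0.4028; B=V−Δ·S=14.4552
Node (3,2) S=50.1466: V=(p*·0.0000+(1−p*)·0.0000)/1.02=0.0000; Δ=(0.0000−0.0000)/(53.6569−36.6070)=0.0000; B=V−Δ·S=0.0000
Node (3,3) S=73.5026: V=(p*·0.0000+(1−p*)·0.0000)/1.02=0.0000; Δ=(0.0000−0.0000)/(78.6478−53.6569)=0.0000; B=V−Δ·S=0.0000
Node (2,0) S=31.9740: V=(p*·0.6755+(1−p*)·5.7374)/1.02=1.3920; Δ=(0.6755−5.7374)/(34.2122−23.3410)=-0.4656; B=V−Δ·S=16.2801
Node (2,1) S=46.8660: V=(p*·0.0000+(1−p*)·0.6755)/1.02=0.0974; Δ=(0.0000−0.6755)/(50.1466−34.2122)=-0.0424; B=V−Δ·S=2.0841
Node (2,2) S=68.6940: V=(p*·0.0000+(1−p*)·0.0000)/1.02=0.0000; Δ=(0.0000−0.0000)/(73.5026−50.1466)=0.0000; B=V−Δ·S=0.0000
Node (1,0) S=43.8000: V=(p*·0.0974+(1−p*)·1.3920)/1.02=0.2821; Δ=(0.0974−1.3920)/(46.8660−31.9740)=-0.0869; B=V−Δ·S=4.0899
Node (1,1) S=64.2000: V=(p*·0.0000+(1−p*)·0.0974)/1.02=0.0140; Δ=(0.0000−0.0974)/(68.6940−46.8660)=-0.0045; B=V−Δ·S=0.3005
Node (0,0) S=60.0000: V=(p*·0.0140+(1−p*)·0.2821)/1.02=0.0524; Δ=(0.0140−0.2821)/(64.2000−43.8000)=-0.0131; B=V−Δ·S=0.8409
The time-0 hedge costs 0.0524, which is the no-arbitrage price.

(0,0): Delta=-0.0131 Bond=0.8409
(1,0): Delta=-0.0869 Bond=4.0899
(1,1): Delta=-0.0045 Bond=0.3005
(2,0): Delta=-0.4656 Bond=16.2801
(2,1): Delta=-0.0424 Bond=2.0841
(2,2): Delta=0.0000 Bond=0.0000
(3,0): Delta=-1.0000 Bond=29.0784
(3,1): Delta=-0.4028 Bond=14.4552
(3,2): Delta=0.0000 Bond=0.0000
(3,3): Delta=0.0000 Bond=0.0000
V0=0.0524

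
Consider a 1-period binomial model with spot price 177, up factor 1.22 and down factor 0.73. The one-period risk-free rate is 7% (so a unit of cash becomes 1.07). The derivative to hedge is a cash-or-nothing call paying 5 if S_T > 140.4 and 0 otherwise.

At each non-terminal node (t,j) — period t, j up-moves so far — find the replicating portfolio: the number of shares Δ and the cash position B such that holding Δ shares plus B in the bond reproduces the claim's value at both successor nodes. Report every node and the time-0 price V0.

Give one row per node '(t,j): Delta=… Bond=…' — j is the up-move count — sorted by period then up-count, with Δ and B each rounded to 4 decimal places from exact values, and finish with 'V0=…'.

The replicating-portfolio and risk-neutral prices coincide; use p* = (1.07−0.73)/(1.22−0.73) = 0.6939 for the latter.
Terminal payoffs: V(1,0)=0.0000, V(1,1)=5.0000
Node (0,0) S=177.0000: V=(p*·5.0000+(1−p*)·0.0000)/1.07=3.2424; Δ=(5.0000−0.0000)/(215.9400−129.2100)=0.0577; B=V−Δ·S=-6.9617
Check: Δ(0,0)·S0 + B(0,0) = 3.2424 = V0.

(0,0): Delta=0.0577 Bond=-6.9617
V0=3.2424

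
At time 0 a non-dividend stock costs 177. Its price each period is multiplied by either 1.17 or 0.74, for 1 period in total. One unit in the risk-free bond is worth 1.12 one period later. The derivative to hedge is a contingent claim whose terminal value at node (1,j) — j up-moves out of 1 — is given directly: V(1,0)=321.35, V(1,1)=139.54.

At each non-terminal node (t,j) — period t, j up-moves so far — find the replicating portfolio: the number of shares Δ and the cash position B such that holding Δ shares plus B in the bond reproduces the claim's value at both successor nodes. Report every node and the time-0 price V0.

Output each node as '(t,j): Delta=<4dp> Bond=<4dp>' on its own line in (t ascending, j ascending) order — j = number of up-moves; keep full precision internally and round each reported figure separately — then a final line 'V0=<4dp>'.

(0,0): Delta=-2.3888 Bond=566.2789
V0=143.4649

No-arbitrage ⇒ martingale measure with p* = (R−d)/(u−d) = 0.8837.
Terminal payoffs: V(1,0)=321.3500, V(1,1)=139.5400
Node (0,0) S=177.0000: V=(p*·139.5400+(1−p*)·321.3500)/1.12=143.4649; Δ=(139.5400−321.3500)/(207.0900−130.9800)=-2.3888; B=V−Δ·S=566.2789
Check: Δ(0,0)·S0 + B(0,0) = 143.4649 = V0.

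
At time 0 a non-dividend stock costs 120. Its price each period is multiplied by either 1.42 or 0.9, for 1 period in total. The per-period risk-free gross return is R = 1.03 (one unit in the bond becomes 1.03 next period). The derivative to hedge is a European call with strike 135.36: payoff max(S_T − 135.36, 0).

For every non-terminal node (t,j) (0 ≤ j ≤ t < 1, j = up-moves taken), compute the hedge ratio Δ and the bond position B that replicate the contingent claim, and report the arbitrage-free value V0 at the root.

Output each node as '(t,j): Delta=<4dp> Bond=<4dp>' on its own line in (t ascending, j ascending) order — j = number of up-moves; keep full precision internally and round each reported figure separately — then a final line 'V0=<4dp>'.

Since d<R<u, set p* = (R−d)/(u−d) = 0.2500; price each node as the discounted p*-expectation of its children.
Terminal payoffs: V(1,0)=0.0000, V(1,1)=35.0400
Node (0,0) S=120.0000: V=(p*·35.0400+(1−p*)·0.0000)/1.03=8.5049; Δ=(35.0400−0.0000)/(170.4000−108.0000)=0.5615; B=V−Δ·S=-58.8798
The time-0 hedge costs 8.5049, which is the no-arbitrage price.

(0,0): Delta=0.5615 Bond=-58.8798
V0=8.5049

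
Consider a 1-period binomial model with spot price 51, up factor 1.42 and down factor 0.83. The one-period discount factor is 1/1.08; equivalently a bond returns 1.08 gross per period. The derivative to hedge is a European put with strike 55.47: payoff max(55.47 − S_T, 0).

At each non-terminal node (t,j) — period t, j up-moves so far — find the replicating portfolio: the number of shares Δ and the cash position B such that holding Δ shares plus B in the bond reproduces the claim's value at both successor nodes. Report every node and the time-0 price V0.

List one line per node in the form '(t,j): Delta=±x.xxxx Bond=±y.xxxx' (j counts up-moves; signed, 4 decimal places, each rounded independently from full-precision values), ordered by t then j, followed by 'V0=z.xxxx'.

The replicating-portfolio and risk-neutral prices coincide; use p* = (1.08−0.83)/(1.42−0.83) = 0.4237 for the latter.
Terminal payoffs: V(1,0)=13.1400, V(1,1)=0.0000
  t=0,j=0: stock 51.0000 → up 72.4200 (V=0.0000), down 42.3300 (V=13.1400). Price 7.0113; hedge Δ=-0.4367, bond B=29.2825.
Self-financing check: at every node Δ·S+B equals the discounted successor values.

(0,0): Delta=-0.4367 Bond=29.2825
V0=7.0113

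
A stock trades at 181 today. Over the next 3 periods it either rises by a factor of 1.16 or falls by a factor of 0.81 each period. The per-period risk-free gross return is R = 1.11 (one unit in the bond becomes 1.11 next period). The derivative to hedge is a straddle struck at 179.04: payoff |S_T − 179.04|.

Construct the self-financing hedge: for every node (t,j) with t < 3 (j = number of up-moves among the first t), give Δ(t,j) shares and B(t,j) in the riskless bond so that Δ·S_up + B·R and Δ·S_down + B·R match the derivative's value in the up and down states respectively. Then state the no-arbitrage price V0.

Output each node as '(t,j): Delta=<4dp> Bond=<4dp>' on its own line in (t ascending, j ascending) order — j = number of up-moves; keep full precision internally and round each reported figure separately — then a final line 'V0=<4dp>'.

(0,0): Delta=0.7192 Bond=-76.5652
(1,0): Delta=-0.4511 Bond=86.5854
(1,1): Delta=0.8554 Bond=-113.5828
(2,0): Delta=-1.0000 Bond=161.2973
(2,1): Delta=-0.3872 Bond=85.2452
(2,2): Delta=1.0000 Bond=-161.2973
V0=53.6091

No-arbitrage ⇒ martingale measure with p* = (R−d)/(u−d) = 0.8571.
Payoff layer (t=3): V(3,0)=82.8492, V(3,1)=41.2852, V(3,2)=18.2384, V(3,3)=103.4822
(2,0): S=118.7541. Δ = (V_up−V_dn)/(S_up−S_dn) = (41.2852−82.8492)/(137.7548−96.1908) = -1.0000. V = [p*·41.2852 + (1−p*)·82.8492]/1.11 = 42.5432. B = V − Δ·S = 161.2973.
(2,1): S=170.0676. Δ = (V_up−V_dn)/(S_up−S_dn) = (18.2384−41.2852)/(197.2784−137.7548) = -0.3872. V = [p*·18.2384 + (1−p*)·41.2852]/1.11 = 19.3971. B = V − Δ·S = 85.2452.
(2,2): S=243.5536. Δ = (V_up−V_dn)/(S_up−S_dn) = (103.4822−18.2384)/(282.5222−197.2784) = 1.0000. V = [p*·103.4822 + (1−p*)·18.2384]/1.11 = 82.2563. B = V − Δ·S = -161.2973.
(1,0): S=146.6100. Δ = (V_up−V_dn)/(S_up−S_dn) = (19.3971−42.5432)/(170.0676−118.7541) = -0.4511. V = [p*·19.3971 + (1−p*)·42.5432]/1.11 = 20.4538. B = V − Δ·S = 86.5854.
(1,1): S=209.9600. Δ = (V_up−V_dn)/(S_up−S_dn) = (82.2563−19.3971)/(243.5536−170.0676) = 0.8554. V = [p*·82.2563 + (1−p*)·19.3971]/1.11 = 66.0148. B = V − Δ·S = -113.5828.
(0,0): S=181.0000. Δ = (V_up−V_dn)/(S_up−S_dn) = (66.0148−20.4538)/(209.9600−146.6100) = 0.7192. V = [p*·66.0148 + (1−p*)·20.4538]/1.11 = 53.6091. B = V − Δ·S = -76.5652.
Self-financing check: at every node Δ·S+B equals the discounted successor values.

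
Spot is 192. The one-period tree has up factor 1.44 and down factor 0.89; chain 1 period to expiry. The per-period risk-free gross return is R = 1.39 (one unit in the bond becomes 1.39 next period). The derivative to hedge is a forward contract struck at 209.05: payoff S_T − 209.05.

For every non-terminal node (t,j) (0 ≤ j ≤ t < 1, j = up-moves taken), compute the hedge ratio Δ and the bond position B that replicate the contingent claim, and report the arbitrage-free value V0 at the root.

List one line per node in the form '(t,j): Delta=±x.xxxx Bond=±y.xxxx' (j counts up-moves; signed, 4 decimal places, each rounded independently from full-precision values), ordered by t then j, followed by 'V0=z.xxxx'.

The replicating-portfolio and risk-neutral prices coincide; use p* = (1.39−0.89)/(1.44−0.89) = 0.9091 for the latter.
Terminal payoffs: V(1,0)=-38.1700, V(1,1)=67.4300
  t=0,j=0: stock 192.0000 → up 276.4800 (V=67.4300), down 170.8800 (V=-38.1700). Price 41.6043; hedge Δ=1.0000, bond B=-150.3957.
Check: Δ(0,0)·S0 + B(0,0) = 41.6043 = V0.

(0,0): Delta=1.0000 Bond=-150.3957
V0=41.6043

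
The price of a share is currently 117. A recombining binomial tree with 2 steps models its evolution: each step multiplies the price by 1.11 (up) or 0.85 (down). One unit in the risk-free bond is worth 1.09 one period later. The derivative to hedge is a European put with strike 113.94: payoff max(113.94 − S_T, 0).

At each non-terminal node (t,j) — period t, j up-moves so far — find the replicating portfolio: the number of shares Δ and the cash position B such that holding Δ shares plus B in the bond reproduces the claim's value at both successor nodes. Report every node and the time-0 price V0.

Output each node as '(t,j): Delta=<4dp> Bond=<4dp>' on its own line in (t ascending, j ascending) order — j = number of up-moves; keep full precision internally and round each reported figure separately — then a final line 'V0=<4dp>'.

(0,0): Delta=-0.1588 Bond=19.1537
(1,0): Delta=-1.0000 Bond=104.5321
(1,1): Delta=-0.1051 Bond=13.9063
V0=0.5708

Since d<R<u, set p* = (R−d)/(u−d) = 0.9231; price each node as the discounted p*-expectation of its children.
Payoff layer (t=2): V(2,0)=29.4075, V(2,1)=3.5505, V(2,2)=0.0000
Node (1,0) S=99.4500: V=(p*·3.5505+(1−p*)·29.4075)/1.09=5.0821; Δ=(3.5505−29.4075)/(110.3895−84.5325)=-1.0000; B=V−Δ·S=104.5321
Node (1,1) S=129.8700: V=(p*·0.0000+(1−p*)·3.5505)/1.09=0.2506; Δ=(0.0000−3.5505)/(144.1557−110.3895)=-0.1051; B=V−Δ·S=13.9063
Node (0,0) S=117.0000: V=(p*·0.2506+(1−p*)·5.0821)/1.09=0.5708; Δ=(0.2506−5.0821)/(129.8700−99.4500)=-0.1588; B=V−Δ·S=19.1537
Each (Δ,B) replicates both successor values, so the strategy is self-financing and V0 is arbitrage-free.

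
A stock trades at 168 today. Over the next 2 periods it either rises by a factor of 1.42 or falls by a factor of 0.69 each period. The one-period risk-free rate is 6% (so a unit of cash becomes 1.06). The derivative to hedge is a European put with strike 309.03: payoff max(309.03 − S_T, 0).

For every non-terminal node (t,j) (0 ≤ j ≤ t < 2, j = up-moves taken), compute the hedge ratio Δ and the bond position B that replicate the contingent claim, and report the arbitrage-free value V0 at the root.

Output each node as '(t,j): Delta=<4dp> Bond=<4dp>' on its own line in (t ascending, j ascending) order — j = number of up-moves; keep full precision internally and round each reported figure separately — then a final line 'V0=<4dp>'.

Risk-neutral probability p* = (R−d)/(u−d) = (1.06−0.69)/(1.42−0.69) = 0.5068.
Terminal payoffs: V(2,0)=229.0452, V(2,1)=144.4236, V(2,2)=0.0000
  t=1,j=0: stock 115.9200 → up 164.6064 (V=144.4236), down 79.9848 (V=229.0452). Price 175.6177; hedge Δ=-1.0000, bond B=291.5377.
  t=1,j=1: stock 238.5600 → up 338.7552 (V=0.0000), down 164.6064 (V=144.4236). Price 67.1911; hedge Δ=-0.8293, bond B=265.0317.
  t=0,j=0: stock 168.0000 → up 238.5600 (V=67.1911), down 115.9200 (V=175.6177). Price 113.8319; hedge Δ=-0.8841, bond B=262.3615.
Each (Δ,B) replicates both successor values, so the strategy is self-financing and V0 is arbitrage-free.

(0,0): Delta=-0.8841 Bond=262.3615
(1,0): Delta=-1.0000 Bond=291.5377
(1,1): Delta=-0.8293 Bond=265.0317
V0=113.8319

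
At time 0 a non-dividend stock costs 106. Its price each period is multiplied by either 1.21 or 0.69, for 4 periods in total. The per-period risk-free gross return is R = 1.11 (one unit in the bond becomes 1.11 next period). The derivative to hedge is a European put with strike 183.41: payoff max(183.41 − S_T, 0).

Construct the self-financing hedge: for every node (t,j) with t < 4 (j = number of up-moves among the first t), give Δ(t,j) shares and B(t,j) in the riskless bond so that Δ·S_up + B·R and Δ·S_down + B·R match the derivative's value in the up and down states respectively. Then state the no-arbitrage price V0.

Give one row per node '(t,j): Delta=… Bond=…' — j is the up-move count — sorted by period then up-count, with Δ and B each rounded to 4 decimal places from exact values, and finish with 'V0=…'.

The replicating-portfolio and risk-neutral prices coincide; use p* = (1.11−0.69)/(1.21−0.69) = 0.8077 for the latter.
Terminal payoffs: V(4,0)=159.3829, V(4,1)=141.2754, V(4,2)=109.5219, V(4,3)=53.8380, V(4,4)=0.0000
  t=3,j=0: stock 34.8220 → up 42.1346 (V=141.2754), down 24.0271 (V=159.3829). Price 130.4123; hedge Δ=-1.0000, bond B=165.2342.
  t=3,j=1: stock 61.0646 → up 73.8881 (V=109.5219), down 42.1346 (V=141.2754). Price 104.1696; hedge Δ=-1.0000, bond B=165.2342.
  t=3,j=2: stock 107.0843 → up 129.5720 (V=53.8380), down 73.8881 (V=109.5219). Price 58.1500; hedge Δ=-1.0000, bond B=165.2342.
  t=3,j=3: stock 187.7855 → up 227.2204 (V=0.0000), down 129.5720 (V=53.8380). Price 9.3274; hedge Δ=-0.5513, bond B=112.8621.
  t=2,j=0: stock 50.4666 → up 61.0646 (V=104.1696), down 34.8220 (V=130.4123). Price 98.3931; hedge Δ=-1.0000, bond B=148.8597.
  t=2,j=1: stock 88.4994 → up 107.0843 (V=58.1500), down 61.0646 (V=104.1696). Price 60.3603; hedge Δ=-1.0000, bond B=148.8597.
  t=2,j=2: stock 155.1946 → up 187.7855 (V=9.3274), down 107.0843 (V=58.1500). Price 16.8616; hedge Δ=-0.6050, bond B=110.7511.
  t=1,j=0: stock 73.1400 → up 88.4994 (V=60.3603), down 50.4666 (V=98.3931). Price 60.9678; hedge Δ=-1.0000, bond B=134.1078.
  t=1,j=1: stock 128.2600 → up 155.1946 (V=16.8616), down 88.4994 (V=60.3603). Price 22.7268; hedge Δ=-0.6522, bond B=106.3781.
  t=0,j=0: stock 106.0000 → up 128.2600 (V=22.7268), down 73.1400 (V=60.9678). Price 27.0999; hedge Δ=-0.6938, bond B=100.6403.
Check: Δ(0,0)·S0 + B(0,0) = 27.0999 = V0.

(0,0): Delta=-0.6938 Bond=100.6403
(1,0): Delta=-1.0000 Bond=134.1078
(1,1): Delta=-0.6522 Bond=106.3781
(2,0): Delta=-1.0000 Bond=148.8597
(2,1): Delta=-1.0000 Bond=148.8597
(2,2): Delta=-0.6050 Bond=110.7511
(3,0): Delta=-1.0000 Bond=165.2342
(3,1): Delta=-1.0000 Bond=165.2342
(3,2): Delta=-1.0000 Bond=165.2342
(3,3): Delta=-0.5513 Bond=112.8621
V0=27.0999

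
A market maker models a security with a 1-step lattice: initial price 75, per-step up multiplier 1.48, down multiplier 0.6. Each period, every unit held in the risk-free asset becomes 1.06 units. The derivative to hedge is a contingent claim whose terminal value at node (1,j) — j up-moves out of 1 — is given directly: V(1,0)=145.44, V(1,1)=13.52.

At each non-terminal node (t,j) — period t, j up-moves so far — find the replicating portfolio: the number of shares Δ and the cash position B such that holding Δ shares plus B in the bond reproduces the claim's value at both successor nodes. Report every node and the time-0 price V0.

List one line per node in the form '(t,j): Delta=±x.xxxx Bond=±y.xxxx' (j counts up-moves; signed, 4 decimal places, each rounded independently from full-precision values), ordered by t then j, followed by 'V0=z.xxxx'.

Under the risk-neutral measure, an up-move has probability p* = (R−d)/(u−d) = 0.5227 and values discount at R = 1.06.
Terminal payoffs: V(1,0)=145.4400, V(1,1)=13.5200
(0,0): S=75.0000. Δ = (V_up−V_dn)/(S_up−S_dn) = (13.5200−145.4400)/(111.0000−45.0000) = -1.9988. V = [p*·13.5200 + (1−p*)·145.4400]/1.06 = 72.1527. B = V − Δ·S = 222.0617.
The time-0 hedge costs 72.1527, which is the no-arbitrage price.

(0,0): Delta=-1.9988 Bond=222.0617
V0=72.1527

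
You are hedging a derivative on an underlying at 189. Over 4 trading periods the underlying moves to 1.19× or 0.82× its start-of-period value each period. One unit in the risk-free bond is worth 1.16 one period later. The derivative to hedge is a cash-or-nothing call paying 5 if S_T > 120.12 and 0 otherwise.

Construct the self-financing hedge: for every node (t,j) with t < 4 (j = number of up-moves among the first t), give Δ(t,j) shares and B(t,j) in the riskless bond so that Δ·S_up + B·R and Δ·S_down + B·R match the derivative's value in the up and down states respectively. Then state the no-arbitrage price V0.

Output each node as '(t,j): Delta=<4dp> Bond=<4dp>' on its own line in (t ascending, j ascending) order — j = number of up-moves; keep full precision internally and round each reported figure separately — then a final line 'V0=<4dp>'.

The replicating-portfolio and risk-neutral prices coincide; use p* = (1.16−0.82)/(1.19−0.82) = 0.9189 for the latter.
At expiry t=4: V(4,0)=0.0000, V(4,1)=5.0000, V(4,2)=5.0000, V(4,3)=5.0000, V(4,4)=5.0000
Node (3,0) S=104.2086: V=(p*·5.0000+(1−p*)·0.0000)/1.16=3.9609; Δ=(5.0000−0.0000)/(124.0082−85.4510)=0.1297; B=V−Δ·S=-9.5527
Node (3,1) S=151.2295: V=(p*·5.0000+(1−p*)·5.0000)/1.16=4.3103; Δ=(5.0000−5.0000)/(179.9631−124.0082)=0.0000; B=V−Δ·S=4.3103
Node (3,2) S=219.4672: V=(p*·5.0000+(1−p*)·5.0000)/1.16=4.3103; Δ=(5.0000−5.0000)/(261.1659−179.9631)=0.0000; B=V−Δ·S=4.3103
Node (3,3) S=318.4951: V=(p*·5.0000+(1−p*)·5.0000)/1.16=4.3103; Δ=(5.0000−5.0000)/(379.0091−261.1659)=0.0000; B=V−Δ·S=4.3103
Node (2,0) S=127.0836: V=(p*·4.3103+(1−p*)·3.9609)/1.16=3.6914; Δ=(4.3103−3.9609)/(151.2295−104.2086)=0.0074; B=V−Δ·S=2.7468
Node (2,1) S=184.4262: V=(p*·4.3103+(1−p*)·4.3103)/1.16=3.7158; Δ=(4.3103−4.3103)/(219.4672−151.2295)=0.0000; B=V−Δ·S=3.7158
Node (2,2) S=267.6429: V=(p*·4.3103+(1−p*)·4.3103)/1.16=3.7158; Δ=(4.3103−4.3103)/(318.4951−219.4672)=0.0000; B=V−Δ·S=3.7158
Node (1,0) S=154.9800: V=(p*·3.7158+(1−p*)·3.6914)/1.16=3.2016; Δ=(3.7158−3.6914)/(184.4262−127.0836)=0.0004; B=V−Δ·S=3.1356
Node (1,1) S=224.9100: V=(p*·3.7158+(1−p*)·3.7158)/1.16=3.2033; Δ=(3.7158−3.7158)/(267.6429−184.4262)=0.0000; B=V−Δ·S=3.2033
Node (0,0) S=189.0000: V=(p*·3.2033+(1−p*)·3.2016)/1.16=2.7613; Δ=(3.2033−3.2016)/(224.9100−154.9800)=0.0000; B=V−Δ·S=2.7567
Each (Δ,B) replicates both successor values, so the strategy is self-financing and V0 is arbitrage-free.

(0,0): Delta=0.0000 Bond=2.7567
(1,0): Delta=0.0004 Bond=3.1356
(1,1): Delta=0.0000 Bond=3.2033
(2,0): Delta=0.0074 Bond=2.7468
(2,1): Delta=0.0000 Bond=3.7158
(2,2): Delta=0.0000 Bond=3.7158
(3,0): Delta=0.1297 Bond=-9.5527
(3,1): Delta=0.0000 Bond=4.3103
(3,2): Delta=0.0000 Bond=4.3103
(3,3): Delta=0.0000 Bond=4.3103
V0=2.7613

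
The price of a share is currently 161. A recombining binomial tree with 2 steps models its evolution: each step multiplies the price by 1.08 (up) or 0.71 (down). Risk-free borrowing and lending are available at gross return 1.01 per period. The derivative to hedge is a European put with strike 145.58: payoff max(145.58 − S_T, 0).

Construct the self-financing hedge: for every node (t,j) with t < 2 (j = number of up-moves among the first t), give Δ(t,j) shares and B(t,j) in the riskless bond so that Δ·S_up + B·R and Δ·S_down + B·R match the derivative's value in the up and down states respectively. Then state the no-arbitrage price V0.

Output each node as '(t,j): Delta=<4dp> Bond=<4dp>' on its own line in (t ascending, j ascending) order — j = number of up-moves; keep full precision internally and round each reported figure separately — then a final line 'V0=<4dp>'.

(0,0): Delta=-0.4312 Bond=78.3312
(1,0): Delta=-1.0000 Bond=144.1386
(1,1): Delta=-0.3439 Bond=63.9422
V0=8.9144

No-arbitrage ⇒ martingale measure with p* = (R−d)/(u−d) = 0.8108.
At expiry t=2: V(2,0)=64.4199, V(2,1)=22.1252, V(2,2)=0.0000
Node (1,0) S=114.3100: V=(p*·22.1252+(1−p*)·64.4199)/1.01=29.8286; Δ=(22.1252−64.4199)/(123.4548−81.1601)=-1.0000; B=V−Δ·S=144.1386
Node (1,1) S=173.8800: V=(p*·0.0000+(1−p*)·22.1252)/1.01=4.1444; Δ=(0.0000−22.1252)/(187.7904−123.4548)=-0.3439; B=V−Δ·S=63.9422
Node (0,0) S=161.0000: V=(p*·4.1444+(1−p*)·29.8286)/1.01=8.9144; Δ=(4.1444−29.8286)/(173.8800−114.3100)=-0.4312; B=V−Δ·S=78.3312
Each (Δ,B) replicates both successor values, so the strategy is self-financing and V0 is arbitrage-free.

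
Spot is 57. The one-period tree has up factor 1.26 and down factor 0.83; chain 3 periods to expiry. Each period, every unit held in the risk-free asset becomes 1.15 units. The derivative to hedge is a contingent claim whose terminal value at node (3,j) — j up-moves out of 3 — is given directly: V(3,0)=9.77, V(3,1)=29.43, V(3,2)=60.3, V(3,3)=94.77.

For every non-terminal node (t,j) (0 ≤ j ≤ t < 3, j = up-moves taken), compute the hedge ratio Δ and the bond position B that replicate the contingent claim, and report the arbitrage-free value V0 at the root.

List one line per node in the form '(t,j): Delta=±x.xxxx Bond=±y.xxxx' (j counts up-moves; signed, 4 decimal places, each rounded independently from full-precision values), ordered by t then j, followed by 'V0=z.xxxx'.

(0,0): Delta=0.9912 Bond=-11.0325
(1,0): Delta=1.1969 Bond=-22.4199
(1,1): Delta=0.9446 Bond=-9.3418
(2,0): Delta=1.1644 Bond=-24.5029
(2,1): Delta=1.2043 Bond=-26.2229
(2,2): Delta=0.8858 Bond=-5.4218
V0=45.4675

Since d<R<u, set p* = (R−d)/(u−d) = 0.7442; price each node as the discounted p*-expectation of its children.
At expiry t=3: V(3,0)=9.7700, V(3,1)=29.4300, V(3,2)=60.3000, V(3,3)=94.7700
Node (2,0) S=39.2673: V=(p*·29.4300+(1−p*)·9.7700)/1.15=21.2180; Δ=(29.4300−9.7700)/(49.4768−32.5919)=1.1644; B=V−Δ·S=-24.5029
Node (2,1) S=59.6106: V=(p*·60.3000+(1−p*)·29.4300)/1.15=45.5678; Δ=(60.3000−29.4300)/(75.1094−49.4768)=1.2043; B=V−Δ·S=-26.2229
Node (2,2) S=90.4932: V=(p*·94.7700+(1−p*)·60.3000)/1.15=74.7410; Δ=(94.7700−60.3000)/(114.0214−75.1094)=0.8858; B=V−Δ·S=-5.4218
Node (1,0) S=47.3100: V=(p*·45.5678+(1−p*)·21.2180)/1.15=34.2077; Δ=(45.5678−21.2180)/(59.6106−39.2673)=1.1969; B=V−Δ·S=-22.4199
Node (1,1) S=71.8200: V=(p*·74.7410+(1−p*)·45.5678)/1.15=58.5027; Δ=(74.7410−45.5678)/(90.4932−59.6106)=0.9446; B=V−Δ·S=-9.3418
Node (0,0) S=57.0000: V=(p*·58.5027+(1−p*)·34.2077)/1.15=45.4675; Δ=(58.5027−34.2077)/(71.8200−47.3100)=0.9912; B=V−Δ·S=-11.0325
Root portfolio cost Δ·57+B reproduces V0=45.4675.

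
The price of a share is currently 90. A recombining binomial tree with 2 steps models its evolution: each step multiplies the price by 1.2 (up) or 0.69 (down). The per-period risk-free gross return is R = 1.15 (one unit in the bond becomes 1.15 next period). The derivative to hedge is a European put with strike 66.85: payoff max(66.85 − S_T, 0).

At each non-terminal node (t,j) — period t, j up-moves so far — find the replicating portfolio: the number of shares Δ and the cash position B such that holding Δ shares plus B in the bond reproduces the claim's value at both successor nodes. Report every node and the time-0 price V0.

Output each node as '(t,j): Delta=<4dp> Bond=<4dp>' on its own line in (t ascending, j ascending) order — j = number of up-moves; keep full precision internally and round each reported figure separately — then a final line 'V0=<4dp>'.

The replicating-portfolio and risk-neutral prices coincide; use p* = (1.15−0.69)/(1.2−0.69) = 0.9020 for the latter.
Payoff layer (t=2): V(2,0)=24.0010, V(2,1)=0.0000, V(2,2)=0.0000
  t=1,j=0: stock 62.1000 → up 74.5200 (V=0.0000), down 42.8490 (V=24.0010). Price 2.0461; hedge Δ=-0.7578, bond B=49.1069.
  t=1,j=1: stock 108.0000 → up 129.6000 (V=0.0000), down 74.5200 (V=0.0000). Price 0.0000; hedge Δ=0.0000, bond B=0.0000.
  t=0,j=0: stock 90.0000 → up 108.0000 (V=0.0000), down 62.1000 (V=2.0461). Price 0.1744; hedge Δ=-0.0446, bond B=4.1864.
The time-0 hedge costs 0.1744, which is the no-arbitrage price.

(0,0): Delta=-0.0446 Bond=4.1864
(1,0): Delta=-0.7578 Bond=49.1069
(1,1): Delta=0.0000 Bond=0.0000
V0=0.1744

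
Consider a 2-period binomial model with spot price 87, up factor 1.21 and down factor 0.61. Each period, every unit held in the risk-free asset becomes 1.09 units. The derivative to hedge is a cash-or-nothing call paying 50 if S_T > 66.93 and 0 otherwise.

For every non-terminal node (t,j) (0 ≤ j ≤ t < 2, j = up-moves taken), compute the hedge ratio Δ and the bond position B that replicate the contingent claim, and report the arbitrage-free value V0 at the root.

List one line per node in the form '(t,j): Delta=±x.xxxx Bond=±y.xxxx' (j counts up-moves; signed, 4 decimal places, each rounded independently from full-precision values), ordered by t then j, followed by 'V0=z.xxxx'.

(0,0): Delta=0.7030 Bond=-34.2283
(1,0): Delta=0.0000 Bond=0.0000
(1,1): Delta=0.7916 Bond=-46.6361
V0=26.9338

Risk-neutral probability p* = (R−d)/(u−d) = (1.09−0.61)/(1.21−0.61) = 0.8000.
At expiry t=2: V(2,0)=0.0000, V(2,1)=0.0000, V(2,2)=50.0000
  t=1,j=0: stock 53.0700 → up 64.2147 (V=0.0000), down 32.3727 (V=0.0000). Price 0.0000; hedge Δ=0.0000, bond B=0.0000.
  t=1,j=1: stock 105.2700 → up 127.3767 (V=50.0000), down 64.2147 (V=0.0000). Price 36.6972; hedge Δ=0.7916, bond B=-46.6361.
  t=0,j=0: stock 87.0000 → up 105.2700 (V=36.6972), down 53.0700 (V=0.0000). Price 26.9338; hedge Δ=0.7030, bond B=-34.2283.
Each (Δ,B) replicates both successor values, so the strategy is self-financing and V0 is arbitrage-free.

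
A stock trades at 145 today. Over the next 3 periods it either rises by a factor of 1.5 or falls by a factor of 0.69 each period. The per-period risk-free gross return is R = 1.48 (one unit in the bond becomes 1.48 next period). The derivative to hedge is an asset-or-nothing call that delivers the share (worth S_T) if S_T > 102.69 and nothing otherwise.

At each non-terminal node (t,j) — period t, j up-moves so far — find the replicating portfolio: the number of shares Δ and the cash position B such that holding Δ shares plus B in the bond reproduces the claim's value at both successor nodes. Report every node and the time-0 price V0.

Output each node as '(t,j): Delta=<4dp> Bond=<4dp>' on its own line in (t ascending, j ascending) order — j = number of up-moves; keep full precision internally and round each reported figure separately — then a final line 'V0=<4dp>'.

(0,0): Delta=1.0001 Bond=-0.0166
(1,0): Delta=1.0098 Bond=-0.9944
(1,1): Delta=1.0000 Bond=0.0000
(2,0): Delta=1.8519 Bond=-59.6019
(2,1): Delta=1.0000 Bond=0.0000
(2,2): Delta=1.0000 Bond=0.0000
V0=144.9998

The replicating-portfolio and risk-neutral prices coincide; use p* = (1.48−0.69)/(1.5−0.69) = 0.9753 for the latter.
Terminal payoffs: V(3,0)=0.0000, V(3,1)=103.5517, V(3,2)=225.1125, V(3,3)=489.3750
(2,0): S=69.0345. Δ = (V_up−V_dn)/(S_up−S_dn) = (103.5517−0.0000)/(103.5517−47.6338) = 1.8519. V = [p*·103.5517 + (1−p*)·0.0000]/1.48 = 68.2398. B = V − Δ·S = -59.6019.
(2,1): S=150.0750. Δ = (V_up−V_dn)/(S_up−S_dn) = (225.1125−103.5517)/(225.1125−103.5517) = 1.0000. V = [p*·225.1125 + (1−p*)·103.5517]/1.48 = 150.0750. B = V − Δ·S = 0.0000.
(2,2): S=326.2500. Δ = (V_up−V_dn)/(S_up−S_dn) = (489.3750−225.1125)/(489.3750−225.1125) = 1.0000. V = [p*·489.3750 + (1−p*)·225.1125]/1.48 = 326.2500. B = V − Δ·S = 0.0000.
(1,0): S=100.0500. Δ = (V_up−V_dn)/(S_up−S_dn) = (150.0750−68.2398)/(150.0750−69.0345) = 1.0098. V = [p*·150.0750 + (1−p*)·68.2398]/1.48 = 100.0367. B = V − Δ·S = -0.9944.
(1,1): S=217.5000. Δ = (V_up−V_dn)/(S_up−S_dn) = (326.2500−150.0750)/(326.2500−150.0750) = 1.0000. V = [p*·326.2500 + (1−p*)·150.0750]/1.48 = 217.5000. B = V − Δ·S = 0.0000.
(0,0): S=145.0000. Δ = (V_up−V_dn)/(S_up−S_dn) = (217.5000−100.0367)/(217.5000−100.0500) = 1.0001. V = [p*·217.5000 + (1−p*)·100.0367]/1.48 = 144.9998. B = V − Δ·S = -0.0166.
Each (Δ,B) replicates both successor values, so the strategy is self-financing and V0 is arbitrage-free.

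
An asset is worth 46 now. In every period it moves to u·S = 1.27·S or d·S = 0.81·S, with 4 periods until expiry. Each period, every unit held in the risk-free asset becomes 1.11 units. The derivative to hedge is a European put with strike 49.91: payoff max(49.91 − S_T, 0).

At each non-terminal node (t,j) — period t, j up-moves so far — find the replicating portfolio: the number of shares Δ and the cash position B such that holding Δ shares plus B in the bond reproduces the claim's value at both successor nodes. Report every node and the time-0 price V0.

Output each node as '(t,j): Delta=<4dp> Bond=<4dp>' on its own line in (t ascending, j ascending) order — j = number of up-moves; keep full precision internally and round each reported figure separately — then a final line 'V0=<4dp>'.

(0,0): Delta=-0.1795 Bond=10.1599
(1,0): Delta=-0.4680 Bond=22.0294
(1,1): Delta=-0.0813 Bond=5.5432
(2,0): Delta=-1.0000 Bond=40.5081
(2,1): Delta=-0.2871 Bond=15.8898
(2,2): Delta=-0.0113 Bond=0.9600
(3,0): Delta=-1.0000 Bond=44.9640
(3,1): Delta=-1.0000 Bond=44.9640
(3,2): Delta=-0.0446 Bond=3.0636
(3,3): Delta=0.0000 Bond=0.0000
V0=1.9049

The replicating-portfolio and risk-neutral prices coincide; use p* = (1.11−0.81)/(1.27−0.81) = 0.6522 for the latter.
At expiry t=4: V(4,0)=30.1085, V(4,1)=18.8632, V(4,2)=1.2317, V(4,3)=0.0000, V(4,4)=0.0000
  t=3,j=0: stock 24.4463 → up 31.0468 (V=18.8632), down 19.8015 (V=30.1085). Price 20.5177; hedge Δ=-1.0000, bond B=44.9640.
  t=3,j=1: stock 38.3294 → up 48.6783 (V=1.2317), down 31.0468 (V=18.8632). Price 6.6346; hedge Δ=-1.0000, bond B=44.9640.
  t=3,j=2: stock 60.0967 → up 76.3228 (V=0.0000), down 48.6783 (V=1.2317). Price 0.3860; hedge Δ=-0.0446, bond B=3.0636.
  t=3,j=3: stock 94.2256 → up 119.6665 (V=0.0000), down 76.3228 (V=0.0000). Price 0.0000; hedge Δ=0.0000, bond B=0.0000.
  t=2,j=0: stock 30.1806 → up 38.3294 (V=6.6346), down 24.4463 (V=20.5177). Price 10.3275; hedge Δ=-1.0000, bond B=40.5081.
  t=2,j=1: stock 47.3202 → up 60.0967 (V=0.3860), down 38.3294 (V=6.6346). Price 2.3058; hedge Δ=-0.2871, bond B=15.8898.
  t=2,j=2: stock 74.1934 → up 94.2256 (V=0.0000), down 60.0967 (V=0.3860). Price 0.1209; hedge Δ=-0.0113, bond B=0.9600.
  t=1,j=0: stock 37.2600 → up 47.3202 (V=2.3058), down 30.1806 (V=10.3275). Price 4.5909; hedge Δ=-0.4680, bond B=22.0294.
  t=1,j=1: stock 58.4200 → up 74.1934 (V=0.1209), down 47.3202 (V=2.3058). Price 0.7936; hedge Δ=-0.0813, bond B=5.5432.
  t=0,j=0: stock 46.0000 → up 58.4200 (V=0.7936), down 37.2600 (V=4.5909). Price 1.9049; hedge Δ=-0.1795, bond B=10.1599.
Each (Δ,B) replicates both successor values, so the strategy is self-financing and V0 is arbitrage-free.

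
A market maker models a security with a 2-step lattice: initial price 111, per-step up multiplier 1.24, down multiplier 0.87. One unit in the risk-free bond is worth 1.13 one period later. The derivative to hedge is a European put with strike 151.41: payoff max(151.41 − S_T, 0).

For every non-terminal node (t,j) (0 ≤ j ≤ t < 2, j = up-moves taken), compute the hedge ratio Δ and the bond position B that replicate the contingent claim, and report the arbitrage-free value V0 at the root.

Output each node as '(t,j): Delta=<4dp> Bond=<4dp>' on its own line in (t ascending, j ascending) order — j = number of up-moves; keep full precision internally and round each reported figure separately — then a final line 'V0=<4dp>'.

(0,0): Delta=-0.7083 Bond=93.6493
(1,0): Delta=-1.0000 Bond=133.9912
(1,1): Delta=-0.6217 Bond=93.9066
V0=15.0257

Since d<R<u, set p* = (R−d)/(u−d) = 0.7027; price each node as the discounted p*-expectation of its children.
Terminal values V(2,·): V(2,0)=67.3941, V(2,1)=31.6632, V(2,2)=0.0000
Node (1,0) S=96.5700: V=(p*·31.6632+(1−p*)·67.3941)/1.13=37.4212; Δ=(31.6632−67.3941)/(119.7468−84.0159)=-1.0000; B=V−Δ·S=133.9912
Node (1,1) S=137.6400: V=(p*·0.0000+(1−p*)·31.6632)/1.13=8.3304; Δ=(0.0000−31.6632)/(170.6736−119.7468)=-0.6217; B=V−Δ·S=93.9066
Node (0,0) S=111.0000: V=(p*·8.3304+(1−p*)·37.4212)/1.13=15.0257; Δ=(8.3304−37.4212)/(137.6400−96.5700)=-0.7083; B=V−Δ·S=93.6493
Root portfolio cost Δ·111+B reproduces V0=15.0257.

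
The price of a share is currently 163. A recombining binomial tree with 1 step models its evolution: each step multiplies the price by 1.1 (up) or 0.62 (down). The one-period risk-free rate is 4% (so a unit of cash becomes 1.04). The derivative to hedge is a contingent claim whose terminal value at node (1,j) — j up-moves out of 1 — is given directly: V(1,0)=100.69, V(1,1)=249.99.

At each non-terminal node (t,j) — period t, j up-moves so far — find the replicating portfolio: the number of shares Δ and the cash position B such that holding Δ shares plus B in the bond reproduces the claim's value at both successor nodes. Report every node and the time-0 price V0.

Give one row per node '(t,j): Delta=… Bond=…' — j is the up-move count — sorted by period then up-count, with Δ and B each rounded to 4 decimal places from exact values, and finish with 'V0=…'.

(0,0): Delta=1.9082 Bond=-88.6114
V0=222.4303

The replicating-portfolio and risk-neutral prices coincide; use p* = (1.04−0.62)/(1.1−0.62) = 0.8750 for the latter.
Terminal values V(1,·): V(1,0)=100.6900, V(1,1)=249.9900
  t=0,j=0: stock 163.0000 → up 179.3000 (V=249.9900), down 101.0600 (V=100.6900). Price 222.4303; hedge Δ=1.9082, bond B=-88.6114.
Each (Δ,B) replicates both successor values, so the strategy is self-financing and V0 is arbitrage-free.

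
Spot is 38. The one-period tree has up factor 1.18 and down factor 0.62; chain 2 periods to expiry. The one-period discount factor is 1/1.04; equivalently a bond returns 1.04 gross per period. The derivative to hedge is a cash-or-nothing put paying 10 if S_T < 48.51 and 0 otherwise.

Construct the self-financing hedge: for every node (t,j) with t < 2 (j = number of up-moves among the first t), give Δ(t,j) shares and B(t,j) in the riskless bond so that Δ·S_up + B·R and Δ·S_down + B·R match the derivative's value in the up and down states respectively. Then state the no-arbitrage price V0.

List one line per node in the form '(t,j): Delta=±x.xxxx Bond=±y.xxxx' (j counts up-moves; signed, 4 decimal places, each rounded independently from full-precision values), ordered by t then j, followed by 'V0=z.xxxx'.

Under the risk-neutral measure, an up-move has probability p* = (R−d)/(u−d) = 0.7500 and values discount at R = 1.04.
At expiry t=2: V(2,0)=10.0000, V(2,1)=10.0000, V(2,2)=0.0000
  t=1,j=0: stock 23.5600 → up 27.8008 (V=10.0000), down 14.6072 (V=10.0000). Price 9.6154; hedge Δ=0.0000, bond B=9.6154.
  t=1,j=1: stock 44.8400 → up 52.9112 (V=0.0000), down 27.8008 (V=10.0000). Price 2.4038; hedge Δ=-0.3982, bond B=20.2610.
  t=0,j=0: stock 38.0000 → up 44.8400 (V=2.4038), down 23.5600 (V=9.6154). Price 4.0449; hedge Δ=-0.3389, bond B=16.9227.
Root portfolio cost Δ·38+B reproduces V0=4.0449.

(0,0): Delta=-0.3389 Bond=16.9227
(1,0): Delta=0.0000 Bond=9.6154
(1,1): Delta=-0.3982 Bond=20.2610
V0=4.0449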